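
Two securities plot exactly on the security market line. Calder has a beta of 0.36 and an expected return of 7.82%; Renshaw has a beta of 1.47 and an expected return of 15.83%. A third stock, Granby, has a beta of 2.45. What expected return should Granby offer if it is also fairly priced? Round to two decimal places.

MRP (SML slope) = (15.83% − 7.82%) / (1.47 − 0.36) = 8.01% / 1.11 = 7.2162%
R_f (intercept) = 7.82% − 0.36 × 7.2162% = 5.2222%
E(R_Granby) = R_f + β × MRP = 5.2222% + 2.45 × 7.2162% = 22.90%

22.90%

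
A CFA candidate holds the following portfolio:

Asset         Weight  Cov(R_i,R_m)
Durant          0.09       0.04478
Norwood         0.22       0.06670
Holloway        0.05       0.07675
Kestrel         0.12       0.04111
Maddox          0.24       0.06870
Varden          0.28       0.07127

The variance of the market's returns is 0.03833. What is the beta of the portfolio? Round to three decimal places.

1.668

β_Durant = 0.04478 / 0.03833 = 1.1683
β_Norwood = 0.06670 / 0.03833 = 1.7402
β_Holloway = 0.07675 / 0.03833 = 2.0023
β_Kestrel = 0.04111 / 0.03833 = 1.0725
β_Maddox = 0.06870 / 0.03833 = 1.7923
β_Varden = 0.07127 / 0.03833 = 1.8594
β_P = Σ w_i β_i = 0.09×1.1683 + 0.22×1.7402 + 0.05×2.0023 + 0.12×1.0725 + 0.24×1.7923 + 0.28×1.8594 = 1.6676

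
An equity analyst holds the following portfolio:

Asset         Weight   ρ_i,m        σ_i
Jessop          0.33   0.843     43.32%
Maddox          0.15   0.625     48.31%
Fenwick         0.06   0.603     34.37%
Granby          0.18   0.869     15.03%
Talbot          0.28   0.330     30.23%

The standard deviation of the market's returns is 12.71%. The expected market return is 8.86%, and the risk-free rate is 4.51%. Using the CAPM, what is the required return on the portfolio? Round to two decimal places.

β_Jessop = 0.843 × 43.32% / 12.71% = 2.8732
β_Maddox = 0.625 × 48.31% / 12.71% = 2.3756
β_Fenwick = 0.603 × 34.37% / 12.71% = 1.6306
β_Granby = 0.869 × 15.03% / 12.71% = 1.0276
β_Talbot = 0.330 × 30.23% / 12.71% = 0.7849
β_P = Σ w_i β_i = 0.33×2.8732 + 0.15×2.3756 + 0.06×1.6306 + 0.18×1.0276 + 0.28×0.7849 = 1.8071
MRP = 8.86% − 4.51% = 4.35%
E(R_P) = R_f + β_P × MRP = 4.51% + 1.8071 × 4.35% = 12.37%

12.37%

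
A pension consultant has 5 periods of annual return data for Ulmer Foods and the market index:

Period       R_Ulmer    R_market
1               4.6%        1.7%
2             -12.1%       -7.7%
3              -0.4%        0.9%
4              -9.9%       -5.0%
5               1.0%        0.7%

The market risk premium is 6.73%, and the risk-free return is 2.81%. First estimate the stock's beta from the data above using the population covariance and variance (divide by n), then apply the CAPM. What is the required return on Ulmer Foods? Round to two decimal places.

14.14%

Mean R_i = (4.6 − 12.1 − 0.4 − 9.9 + 1.0) / 5 = -3.3600%
Mean R_m = (1.7 − 7.7 + 0.9 − 5.0 + 0.7) / 5 = -1.8800%
Σ(R_i − R̄_i)(R_m − R̄_m) = 119.2460  ⇒  Cov = 119.2460 / 5 = 23.8492
Σ(R_m − R̄_m)² = 70.8080  ⇒  Var(R_m) = 70.8080 / 5 = 14.1616
β = Cov / Var(R_m) = 23.8492 / 14.1616 = 1.6841
E(R) = R_f + β × MRP = 2.81% + 1.6841 × 6.73% = 14.14%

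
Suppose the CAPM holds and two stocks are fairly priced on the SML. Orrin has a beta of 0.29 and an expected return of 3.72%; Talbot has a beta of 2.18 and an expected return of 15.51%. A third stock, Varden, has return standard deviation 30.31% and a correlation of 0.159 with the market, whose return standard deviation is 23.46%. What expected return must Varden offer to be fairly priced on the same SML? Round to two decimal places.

3.19%

MRP = (15.51% − 3.72%) / (2.18 − 0.29) = 6.2381%
R_f = 3.72% − 0.29 × 6.2381% = 1.9110%
β_Varden = ρ·σ_i/σ_m = 0.159 × 30.31 / 23.46 = 0.2054
E(R_Varden) = R_f + β × MRP = 1.9110% + 0.2054 × 6.2381% = 3.19%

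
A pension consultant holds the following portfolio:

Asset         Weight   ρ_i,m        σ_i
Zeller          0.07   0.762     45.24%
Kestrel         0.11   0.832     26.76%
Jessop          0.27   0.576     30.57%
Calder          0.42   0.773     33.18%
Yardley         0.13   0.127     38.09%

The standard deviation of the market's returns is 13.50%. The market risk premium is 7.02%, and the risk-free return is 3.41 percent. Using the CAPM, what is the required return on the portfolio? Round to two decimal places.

14.34%

β_Zeller = 0.762 × 45.24% / 13.50% = 2.5535
β_Kestrel = 0.832 × 26.76% / 13.50% = 1.6492
β_Jessop = 0.576 × 30.57% / 13.50% = 1.3043
β_Calder = 0.773 × 33.18% / 13.50% = 1.8999
β_Yardley = 0.127 × 38.09% / 13.50% = 0.3583
β_P = Σ w_i β_i = 0.07×2.5535 + 0.11×1.6492 + 0.27×1.3043 + 0.42×1.8999 + 0.13×0.3583 = 1.5569
E(R_P) = R_f + β_P × MRP = 3.41% + 1.5569 × 7.02% = 14.34%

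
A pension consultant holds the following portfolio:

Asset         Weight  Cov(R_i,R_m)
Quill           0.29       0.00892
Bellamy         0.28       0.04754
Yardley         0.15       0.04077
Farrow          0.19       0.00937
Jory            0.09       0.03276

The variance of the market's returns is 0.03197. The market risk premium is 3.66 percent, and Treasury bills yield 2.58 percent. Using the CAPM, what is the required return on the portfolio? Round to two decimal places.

5.64%

β_Quill = 0.00892 / 0.03197 = 0.2790
β_Bellamy = 0.04754 / 0.03197 = 1.4870
β_Yardley = 0.04077 / 0.03197 = 1.2753
β_Farrow = 0.00937 / 0.03197 = 0.2931
β_Jory = 0.03276 / 0.03197 = 1.0247
β_P = Σ w_i β_i = 0.29×0.2790 + 0.28×1.4870 + 0.15×1.2753 + 0.19×0.2931 + 0.09×1.0247 = 0.8365
E(R_P) = R_f + β_P × MRP = 2.58% + 0.8365 × 3.66% = 5.64%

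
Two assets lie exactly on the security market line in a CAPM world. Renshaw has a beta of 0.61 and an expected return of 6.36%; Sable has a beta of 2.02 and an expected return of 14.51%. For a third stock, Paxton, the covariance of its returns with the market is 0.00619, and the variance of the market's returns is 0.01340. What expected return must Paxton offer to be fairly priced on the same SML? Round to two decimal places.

MRP = (14.51% − 6.36%) / (2.02 − 0.61) = 5.7801%
R_f = 6.36% − 0.61 × 5.7801% = 2.8341%
β_Paxton = Cov / Var(R_m) = 0.00619 / 0.01340 = 0.4619
E(R_Paxton) = R_f + β × MRP = 2.8341% + 0.4619 × 5.7801% = 5.50%

5.50%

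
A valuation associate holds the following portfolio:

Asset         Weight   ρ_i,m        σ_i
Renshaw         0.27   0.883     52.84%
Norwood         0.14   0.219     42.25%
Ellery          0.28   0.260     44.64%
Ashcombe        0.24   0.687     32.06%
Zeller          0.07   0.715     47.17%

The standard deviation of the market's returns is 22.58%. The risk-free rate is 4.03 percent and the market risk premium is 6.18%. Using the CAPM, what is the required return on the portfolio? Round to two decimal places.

β_Renshaw = 0.883 × 52.84% / 22.58% = 2.0663
β_Norwood = 0.219 × 42.25% / 22.58% = 0.4098
β_Ellery = 0.260 × 44.64% / 22.58% = 0.5140
β_Ashcombe = 0.687 × 32.06% / 22.58% = 0.9754
β_Zeller = 0.715 × 47.17% / 22.58% = 1.4936
β_P = Σ w_i β_i = 0.27×2.0663 + 0.14×0.4098 + 0.28×0.5140 + 0.24×0.9754 + 0.07×1.4936 = 1.0978
E(R_P) = R_f + β_P × MRP = 4.03% + 1.0978 × 6.18% = 10.81%

10.81%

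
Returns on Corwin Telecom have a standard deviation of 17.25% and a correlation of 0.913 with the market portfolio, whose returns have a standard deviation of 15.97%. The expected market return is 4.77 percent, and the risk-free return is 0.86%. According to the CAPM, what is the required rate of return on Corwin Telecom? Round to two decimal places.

4.72%

β = ρ × σ_i / σ_m = 0.913 × 17.25% / 15.97% = 0.9862
MRP = 4.77% − 0.86% = 3.91%
E(R) = 0.86% + 0.9862 × 3.91% = 4.72%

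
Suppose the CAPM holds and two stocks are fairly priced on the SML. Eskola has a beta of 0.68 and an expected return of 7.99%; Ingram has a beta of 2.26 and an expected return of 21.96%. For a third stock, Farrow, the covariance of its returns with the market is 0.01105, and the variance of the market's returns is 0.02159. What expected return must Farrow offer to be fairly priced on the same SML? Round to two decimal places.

6.50%

MRP = (21.96% − 7.99%) / (2.26 − 0.68) = 8.8418%
R_f = 7.99% − 0.68 × 8.8418% = 1.9776%
β_Farrow = Cov / Var(R_m) = 0.01105 / 0.02159 = 0.5118
E(R_Farrow) = R_f + β × MRP = 1.9776% + 0.5118 × 8.8418% = 6.50%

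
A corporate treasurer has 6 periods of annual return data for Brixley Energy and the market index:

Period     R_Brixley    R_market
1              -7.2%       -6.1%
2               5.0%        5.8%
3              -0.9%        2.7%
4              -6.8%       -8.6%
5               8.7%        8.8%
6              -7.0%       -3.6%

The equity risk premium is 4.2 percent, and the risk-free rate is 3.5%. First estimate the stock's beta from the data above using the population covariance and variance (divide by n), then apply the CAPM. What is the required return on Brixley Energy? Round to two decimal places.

7.48%

Mean R_i = (-7.2 + 5.0 − 0.9 − 6.8 + 8.7 − 7.0) / 6 = -1.3667%
Mean R_m = (-6.1 + 5.8 + 2.7 − 8.6 + 8.8 − 3.6) / 6 = -0.1667%
Σ(R_i − R̄_i)(R_m − R̄_m) = 229.3633  ⇒  Cov = 229.3633 / 6 = 38.2272
Σ(R_m − R̄_m)² = 242.3333  ⇒  Var(R_m) = 242.3333 / 6 = 40.3889
β = Cov / Var(R_m) = 38.2272 / 40.3889 = 0.9465
E(R) = R_f + β × MRP = 3.5% + 0.9465 × 4.2% = 7.48%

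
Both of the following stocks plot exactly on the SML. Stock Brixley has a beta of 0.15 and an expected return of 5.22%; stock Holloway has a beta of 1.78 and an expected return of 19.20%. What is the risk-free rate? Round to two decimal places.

3.93%

Both satisfy E(R) = R_f + β·MRP, so the slope of the SML is
MRP = (19.20% − 5.22%) / (1.78 − 0.15) = 13.98% / 1.63 = 8.5767%
R_f = E(R_Brixley) − β_Brixley·MRP = 5.22% − 0.15 × 8.5767% = 3.9335%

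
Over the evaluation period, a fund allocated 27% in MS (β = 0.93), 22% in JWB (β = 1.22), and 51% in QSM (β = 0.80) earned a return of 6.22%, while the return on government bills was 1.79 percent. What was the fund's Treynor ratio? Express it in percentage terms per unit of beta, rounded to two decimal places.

β_P = 0.27×0.93 + 0.22×1.22 + 0.51×0.80 = 0.9275
Treynor = (R_P − R_f) / β_P = (6.22% − 1.79%) / 0.9275 = 4.43% / 0.9275 = 4.78%

4.78%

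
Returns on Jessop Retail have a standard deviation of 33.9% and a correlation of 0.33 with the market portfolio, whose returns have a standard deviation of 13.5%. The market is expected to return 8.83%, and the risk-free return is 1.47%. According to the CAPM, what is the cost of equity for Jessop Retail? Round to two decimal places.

7.57%

β = ρ × σ_i / σ_m = 0.33 × 33.9% / 13.5% = 0.8287
MRP = 8.83% − 1.47% = 7.36%
E(R) = 1.47% + 0.8287 × 7.36% = 7.57%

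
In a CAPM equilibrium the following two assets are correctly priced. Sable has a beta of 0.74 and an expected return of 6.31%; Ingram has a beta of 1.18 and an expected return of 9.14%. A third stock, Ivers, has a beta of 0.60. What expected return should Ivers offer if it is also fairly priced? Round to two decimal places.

MRP (SML slope) = (9.14% − 6.31%) / (1.18 − 0.74) = 2.83% / 0.44 = 6.4318%
R_f (intercept) = 6.31% − 0.74 × 6.4318% = 1.5505%
E(R_Ivers) = R_f + β × MRP = 1.5505% + 0.60 × 6.4318% = 5.41%

5.41%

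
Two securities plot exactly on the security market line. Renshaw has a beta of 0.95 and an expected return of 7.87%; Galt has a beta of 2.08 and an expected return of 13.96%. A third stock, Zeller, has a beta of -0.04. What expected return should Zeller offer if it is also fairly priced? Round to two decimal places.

MRP (SML slope) = (13.96% − 7.87%) / (2.08 − 0.95) = 6.09% / 1.13 = 5.3894%
R_f (intercept) = 7.87% − 0.95 × 5.3894% = 2.7501%
E(R_Zeller) = R_f + β × MRP = 2.7501% + -0.04 × 5.3894% = 2.53%

2.53%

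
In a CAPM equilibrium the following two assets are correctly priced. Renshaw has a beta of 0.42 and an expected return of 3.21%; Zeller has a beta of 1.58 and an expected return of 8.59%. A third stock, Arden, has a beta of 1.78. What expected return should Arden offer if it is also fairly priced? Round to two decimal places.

9.52%

MRP (SML slope) = (8.59% − 3.21%) / (1.58 − 0.42) = 5.38% / 1.16 = 4.6379%
R_f (intercept) = 3.21% − 0.42 × 4.6379% = 1.2621%
E(R_Arden) = R_f + β × MRP = 1.2621% + 1.78 × 4.6379% = 9.52%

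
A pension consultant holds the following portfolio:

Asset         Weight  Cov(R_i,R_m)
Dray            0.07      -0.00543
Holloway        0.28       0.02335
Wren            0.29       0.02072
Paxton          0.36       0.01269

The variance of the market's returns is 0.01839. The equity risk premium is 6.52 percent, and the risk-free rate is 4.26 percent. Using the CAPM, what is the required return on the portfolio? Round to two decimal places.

β_Dray = -0.00543 / 0.01839 = -0.2953
β_Holloway = 0.02335 / 0.01839 = 1.2697
β_Wren = 0.02072 / 0.01839 = 1.1267
β_Paxton = 0.01269 / 0.01839 = 0.6900
β_P = Σ w_i β_i = 0.07×-0.2953 + 0.28×1.2697 + 0.29×1.1267 + 0.36×0.6900 = 0.9100
E(R_P) = R_f + β_P × MRP = 4.26% + 0.9100 × 6.52% = 10.19%

10.19%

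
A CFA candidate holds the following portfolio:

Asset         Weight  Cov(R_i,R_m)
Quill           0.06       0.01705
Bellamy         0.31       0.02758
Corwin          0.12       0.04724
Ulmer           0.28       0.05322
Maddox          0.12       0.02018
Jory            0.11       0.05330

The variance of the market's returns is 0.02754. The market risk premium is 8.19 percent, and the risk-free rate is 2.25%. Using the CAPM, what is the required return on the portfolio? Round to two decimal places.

13.68%

β_Quill = 0.01705 / 0.02754 = 0.6191
β_Bellamy = 0.02758 / 0.02754 = 1.0015
β_Corwin = 0.04724 / 0.02754 = 1.7153
β_Ulmer = 0.05322 / 0.02754 = 1.9325
β_Maddox = 0.02018 / 0.02754 = 0.7328
β_Jory = 0.05330 / 0.02754 = 1.9354
β_P = Σ w_i β_i = 0.06×0.6191 + 0.31×1.0015 + 0.12×1.7153 + 0.28×1.9325 + 0.12×0.7328 + 0.11×1.9354 = 1.3954
E(R_P) = R_f + β_P × MRP = 2.25% + 1.3954 × 8.19% = 13.68%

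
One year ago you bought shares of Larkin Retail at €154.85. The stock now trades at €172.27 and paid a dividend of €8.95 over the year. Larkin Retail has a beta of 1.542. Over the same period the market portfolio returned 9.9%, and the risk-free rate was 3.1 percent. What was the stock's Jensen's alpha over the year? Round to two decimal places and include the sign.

+3.44%

Realised HPR = (P1 + D1 − P0) / P0 = (172.27 + 8.95 − 154.85) / 154.85 = 26.37 / 154.85 = 17.0294%
MRP = 9.9% − 3.1% = 6.80%
CAPM required = R_f + β·MRP = 3.1% + 1.542 × 6.8% = 13.5856%
α = realised − required = 17.0294% − 13.5856% = +3.44%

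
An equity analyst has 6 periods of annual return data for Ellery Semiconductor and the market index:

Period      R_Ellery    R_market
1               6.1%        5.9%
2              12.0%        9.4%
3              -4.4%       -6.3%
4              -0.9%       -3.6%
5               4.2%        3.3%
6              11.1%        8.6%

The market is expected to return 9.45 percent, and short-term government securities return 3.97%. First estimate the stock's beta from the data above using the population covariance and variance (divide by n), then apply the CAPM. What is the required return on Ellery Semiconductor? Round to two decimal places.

9.38%

Mean R_i = (6.1 + 12.0 − 4.4 − 0.9 + 4.2 + 11.1) / 6 = 4.6833%
Mean R_m = (5.9 + 9.4 − 6.3 − 3.6 + 3.3 + 8.6) / 6 = 2.8833%
Σ(R_i − R̄_i)(R_m − R̄_m) = 208.0483  ⇒  Cov = 208.0483 / 6 = 34.6747
Σ(R_m − R̄_m)² = 210.7883  ⇒  Var(R_m) = 210.7883 / 6 = 35.1314
β = Cov / Var(R_m) = 34.6747 / 35.1314 = 0.9870
MRP = 9.45% − 3.97% = 5.48%
E(R) = R_f + β × MRP = 3.97% + 0.9870 × 5.48% = 9.38%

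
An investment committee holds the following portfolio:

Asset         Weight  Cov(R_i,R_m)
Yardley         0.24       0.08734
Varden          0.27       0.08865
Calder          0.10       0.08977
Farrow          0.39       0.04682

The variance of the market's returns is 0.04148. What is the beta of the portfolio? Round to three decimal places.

β_Yardley = 0.08734 / 0.04148 = 2.1056
β_Varden = 0.08865 / 0.04148 = 2.1372
β_Calder = 0.08977 / 0.04148 = 2.1642
β_Farrow = 0.04682 / 0.04148 = 1.1287
β_P = Σ w_i β_i = 0.24×2.1056 + 0.27×2.1372 + 0.10×2.1642 + 0.39×1.1287 = 1.7390

1.739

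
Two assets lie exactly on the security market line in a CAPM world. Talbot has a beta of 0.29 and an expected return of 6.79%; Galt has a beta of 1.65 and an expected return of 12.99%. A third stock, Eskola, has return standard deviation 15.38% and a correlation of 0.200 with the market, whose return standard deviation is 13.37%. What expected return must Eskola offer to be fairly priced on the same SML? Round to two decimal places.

6.52%

MRP = (12.99% − 6.79%) / (1.65 − 0.29) = 4.5588%
R_f = 6.79% − 0.29 × 4.5588% = 5.4679%
β_Eskola = ρ·σ_i/σ_m = 0.200 × 15.38 / 13.37 = 0.2301
E(R_Eskola) = R_f + β × MRP = 5.4679% + 0.2301 × 4.5588% = 6.52%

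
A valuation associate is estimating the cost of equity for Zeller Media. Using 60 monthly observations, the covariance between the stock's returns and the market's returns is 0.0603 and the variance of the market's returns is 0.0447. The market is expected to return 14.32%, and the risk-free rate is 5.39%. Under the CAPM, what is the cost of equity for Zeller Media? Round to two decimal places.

17.44%

β = Cov(R_i, R_m) / Var(R_m) = 0.0603 / 0.0447 = 1.3490
MRP = 14.32% − 5.39% = 8.93%
E(R) = R_f + β × MRP = 5.39% + 1.3490 × 8.93% = 17.44%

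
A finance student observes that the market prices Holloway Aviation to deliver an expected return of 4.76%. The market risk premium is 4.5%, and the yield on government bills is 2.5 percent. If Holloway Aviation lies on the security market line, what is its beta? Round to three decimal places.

0.502

β = (E(R) − R_f) / MRP = (4.76% − 2.5%) / 4.5% = 2.26% / 4.5% = 0.502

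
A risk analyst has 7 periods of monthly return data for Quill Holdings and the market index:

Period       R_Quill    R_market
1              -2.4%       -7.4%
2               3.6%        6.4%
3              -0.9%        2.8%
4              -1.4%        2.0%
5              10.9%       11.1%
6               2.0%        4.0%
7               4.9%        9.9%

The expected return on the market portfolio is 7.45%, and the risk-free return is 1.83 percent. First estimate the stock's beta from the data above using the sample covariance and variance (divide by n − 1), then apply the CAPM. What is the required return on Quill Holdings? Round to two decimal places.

5.41%

Mean R_i = (-2.4 + 3.6 − 0.9 − 1.4 + 10.9 + 2.0 + 4.9) / 7 = 2.3857%
Mean R_m = (-7.4 + 6.4 + 2.8 + 2.0 + 11.1 + 4.0 + 9.9) / 7 = 4.1143%
Σ(R_i − R̄_i)(R_m − R̄_m) = 144.2714  ⇒  Cov = 144.2714 / 6 = 24.0452
Σ(R_m − R̄_m)² = 226.2886  ⇒  Var(R_m) = 226.2886 / 6 = 37.7148
β = Cov / Var(R_m) = 24.0452 / 37.7148 = 0.6376
MRP = 7.45% − 1.83% = 5.62%
E(R) = R_f + β × MRP = 1.83% + 0.6376 × 5.62% = 5.41%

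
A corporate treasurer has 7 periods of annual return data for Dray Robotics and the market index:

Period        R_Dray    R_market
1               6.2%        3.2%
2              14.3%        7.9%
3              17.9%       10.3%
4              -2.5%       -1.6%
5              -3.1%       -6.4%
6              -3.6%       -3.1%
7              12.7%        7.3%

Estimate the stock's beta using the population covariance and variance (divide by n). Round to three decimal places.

Mean R_i = (6.2 + 14.3 + 17.9 − 2.5 − 3.1 − 3.6 + 12.7) / 7 = 5.9857%
Mean R_m = (3.2 + 7.9 + 10.3 − 1.6 − 6.4 − 3.1 + 7.3) / 7 = 2.5143%
Σ(R_i − R̄_i)(R_m − R̄_m) = 339.5414  ⇒  Cov = 339.5414 / 7 = 48.5059
Σ(R_m − R̄_m)² = 240.9086  ⇒  Var(R_m) = 240.9086 / 7 = 34.4155
β = Cov / Var(R_m) = 48.5059 / 34.4155 = 1.4094

1.409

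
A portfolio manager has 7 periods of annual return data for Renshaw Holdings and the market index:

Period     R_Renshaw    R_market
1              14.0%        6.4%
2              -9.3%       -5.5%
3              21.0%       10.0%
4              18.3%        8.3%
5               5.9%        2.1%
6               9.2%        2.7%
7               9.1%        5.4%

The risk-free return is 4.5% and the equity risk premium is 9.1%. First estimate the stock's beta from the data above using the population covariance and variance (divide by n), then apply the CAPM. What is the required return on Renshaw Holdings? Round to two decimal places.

Mean R_i = (14.0 − 9.3 + 21.0 + 18.3 + 5.9 + 9.2 + 9.1) / 7 = 9.7429%
Mean R_m = (6.4 − 5.5 + 10.0 + 8.3 + 2.1 + 2.7 + 5.4) / 7 = 4.2000%
Σ(R_i − R̄_i)(R_m − R̄_m) = 302.5700  ⇒  Cov = 302.5700 / 7 = 43.2243
Σ(R_m − R̄_m)² = 157.4800  ⇒  Var(R_m) = 157.4800 / 7 = 22.4971
β = Cov / Var(R_m) = 43.2243 / 22.4971 = 1.9213
E(R) = R_f + β × MRP = 4.5% + 1.9213 × 9.1% = 21.98%

21.98%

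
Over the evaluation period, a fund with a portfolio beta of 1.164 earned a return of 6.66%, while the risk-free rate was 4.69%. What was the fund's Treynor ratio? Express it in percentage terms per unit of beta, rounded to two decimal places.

Treynor = (R_P − R_f) / β_P = (6.66% − 4.69%) / 1.1640 = 1.97% / 1.1640 = 1.69%

1.69%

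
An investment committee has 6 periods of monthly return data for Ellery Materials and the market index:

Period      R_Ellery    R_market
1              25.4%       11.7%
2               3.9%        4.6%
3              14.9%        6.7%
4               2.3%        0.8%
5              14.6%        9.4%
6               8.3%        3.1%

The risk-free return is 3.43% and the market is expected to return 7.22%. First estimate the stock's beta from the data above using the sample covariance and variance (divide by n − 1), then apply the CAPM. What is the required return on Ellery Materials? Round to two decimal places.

Mean R_i = (25.4 + 3.9 + 14.9 + 2.3 + 14.6 + 8.3) / 6 = 11.5667%
Mean R_m = (11.7 + 4.6 + 6.7 + 0.8 + 9.4 + 3.1) / 6 = 6.0500%
Σ(R_i − R̄_i)(R_m − R̄_m) = 159.8900  ⇒  Cov = 159.8900 / 5 = 31.9780
Σ(R_m − R̄_m)² = 81.9350  ⇒  Var(R_m) = 81.9350 / 5 = 16.3870
β = Cov / Var(R_m) = 31.9780 / 16.3870 = 1.9514
MRP = 7.22% − 3.43% = 3.79%
E(R) = R_f + β × MRP = 3.43% + 1.9514 × 3.79% = 10.83%

10.83%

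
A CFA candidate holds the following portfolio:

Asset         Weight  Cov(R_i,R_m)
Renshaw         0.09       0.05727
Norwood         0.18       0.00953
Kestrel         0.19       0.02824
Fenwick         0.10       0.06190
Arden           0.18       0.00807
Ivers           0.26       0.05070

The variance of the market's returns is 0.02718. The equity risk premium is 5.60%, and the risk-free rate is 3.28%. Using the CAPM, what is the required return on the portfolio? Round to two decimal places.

10.09%

β_Renshaw = 0.05727 / 0.02718 = 2.1071
β_Norwood = 0.00953 / 0.02718 = 0.3506
β_Kestrel = 0.02824 / 0.02718 = 1.0390
β_Fenwick = 0.06190 / 0.02718 = 2.2774
β_Arden = 0.00807 / 0.02718 = 0.2969
β_Ivers = 0.05070 / 0.02718 = 1.8653
β_P = Σ w_i β_i = 0.09×2.1071 + 0.18×0.3506 + 0.19×1.0390 + 0.10×2.2774 + 0.18×0.2969 + 0.26×1.8653 = 1.2163
E(R_P) = R_f + β_P × MRP = 3.28% + 1.2163 × 5.60% = 10.09%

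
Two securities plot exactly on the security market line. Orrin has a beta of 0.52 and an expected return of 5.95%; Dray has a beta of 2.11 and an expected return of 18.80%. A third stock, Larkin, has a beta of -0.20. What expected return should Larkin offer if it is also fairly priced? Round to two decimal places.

MRP (SML slope) = (18.80% − 5.95%) / (2.11 − 0.52) = 12.85% / 1.59 = 8.0818%
R_f (intercept) = 5.95% − 0.52 × 8.0818% = 1.7475%
E(R_Larkin) = R_f + β × MRP = 1.7475% + -0.20 × 8.0818% = 0.13%

0.13%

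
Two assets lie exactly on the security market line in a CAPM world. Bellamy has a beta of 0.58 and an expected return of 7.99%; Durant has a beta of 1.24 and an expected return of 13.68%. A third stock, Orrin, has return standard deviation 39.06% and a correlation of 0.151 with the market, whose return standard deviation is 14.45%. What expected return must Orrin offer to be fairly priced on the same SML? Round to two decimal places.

6.51%

MRP = (13.68% − 7.99%) / (1.24 − 0.58) = 8.6212%
R_f = 7.99% − 0.58 × 8.6212% = 2.9897%
β_Orrin = ρ·σ_i/σ_m = 0.151 × 39.06 / 14.45 = 0.4082
E(R_Orrin) = R_f + β × MRP = 2.9897% + 0.4082 × 8.6212% = 6.51%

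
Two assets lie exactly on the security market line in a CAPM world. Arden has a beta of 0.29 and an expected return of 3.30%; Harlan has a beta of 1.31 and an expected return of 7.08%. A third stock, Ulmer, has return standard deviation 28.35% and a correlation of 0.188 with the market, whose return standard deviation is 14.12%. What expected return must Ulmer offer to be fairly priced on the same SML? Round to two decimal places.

MRP = (7.08% − 3.30%) / (1.31 − 0.29) = 3.7059%
R_f = 3.30% − 0.29 × 3.7059% = 2.2253%
β_Ulmer = ρ·σ_i/σ_m = 0.188 × 28.35 / 14.12 = 0.3775
E(R_Ulmer) = R_f + β × MRP = 2.2253% + 0.3775 × 3.7059% = 3.62%

3.62%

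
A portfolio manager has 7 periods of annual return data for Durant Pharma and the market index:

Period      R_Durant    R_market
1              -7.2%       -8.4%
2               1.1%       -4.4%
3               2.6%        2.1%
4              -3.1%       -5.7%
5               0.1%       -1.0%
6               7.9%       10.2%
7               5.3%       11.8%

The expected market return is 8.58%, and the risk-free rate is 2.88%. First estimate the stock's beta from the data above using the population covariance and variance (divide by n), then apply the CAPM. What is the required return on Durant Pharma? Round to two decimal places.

6.25%

Mean R_i = (-7.2 + 1.1 + 2.6 − 3.1 + 0.1 + 7.9 + 5.3) / 7 = 0.9571%
Mean R_m = (-8.4 − 4.4 + 2.1 − 5.7 − 1.0 + 10.2 + 11.8) / 7 = 0.6571%
Σ(R_i − R̄_i)(R_m − R̄_m) = 217.3871  ⇒  Cov = 217.3871 / 7 = 31.0553
Σ(R_m − R̄_m)² = 368.0771  ⇒  Var(R_m) = 368.0771 / 7 = 52.5824
β = Cov / Var(R_m) = 31.0553 / 52.5824 = 0.5906
MRP = 8.58% − 2.88% = 5.70%
E(R) = R_f + β × MRP = 2.88% + 0.5906 × 5.70% = 6.25%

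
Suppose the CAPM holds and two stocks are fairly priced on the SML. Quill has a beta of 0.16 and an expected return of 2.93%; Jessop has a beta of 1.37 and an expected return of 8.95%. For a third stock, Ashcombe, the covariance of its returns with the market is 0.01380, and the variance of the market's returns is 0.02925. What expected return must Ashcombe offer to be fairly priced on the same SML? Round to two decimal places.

4.48%

MRP = (8.95% − 2.93%) / (1.37 − 0.16) = 4.9752%
R_f = 2.93% − 0.16 × 4.9752% = 2.1340%
β_Ashcombe = Cov / Var(R_m) = 0.01380 / 0.02925 = 0.4718
E(R_Ashcombe) = R_f + β × MRP = 2.1340% + 0.4718 × 4.9752% = 4.48%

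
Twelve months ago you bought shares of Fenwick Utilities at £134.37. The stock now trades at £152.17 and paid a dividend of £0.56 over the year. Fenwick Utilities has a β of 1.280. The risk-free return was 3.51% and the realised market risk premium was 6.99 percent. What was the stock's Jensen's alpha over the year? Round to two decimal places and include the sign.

Realised HPR = (P1 + D1 − P0) / P0 = (152.17 + 0.56 − 134.37) / 134.37 = 18.36 / 134.37 = 13.6638%
CAPM required = R_f + β·MRP = 3.51% + 1.280 × 6.99% = 12.45720%
α = realised − required = 13.6638% − 12.45720% = +1.21%

+1.21%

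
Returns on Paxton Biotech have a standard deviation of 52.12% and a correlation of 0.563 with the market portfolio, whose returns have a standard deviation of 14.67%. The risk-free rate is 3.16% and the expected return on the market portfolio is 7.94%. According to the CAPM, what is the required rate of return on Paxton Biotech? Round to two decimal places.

12.72%

β = ρ × σ_i / σ_m = 0.563 × 52.12% / 14.67% = 2.0002
MRP = 7.94% − 3.16% = 4.78%
E(R) = 3.16% + 2.0002 × 4.78% = 12.72%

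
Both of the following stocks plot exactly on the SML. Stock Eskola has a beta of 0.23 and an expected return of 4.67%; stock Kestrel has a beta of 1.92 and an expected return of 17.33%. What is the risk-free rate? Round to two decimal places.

Both satisfy E(R) = R_f + β·MRP, so the slope of the SML is
MRP = (17.33% − 4.67%) / (1.92 − 0.23) = 12.66% / 1.69 = 7.4911%
R_f = E(R_Eskola) − β_Eskola·MRP = 4.67% − 0.23 × 7.4911% = 2.9470%

2.95%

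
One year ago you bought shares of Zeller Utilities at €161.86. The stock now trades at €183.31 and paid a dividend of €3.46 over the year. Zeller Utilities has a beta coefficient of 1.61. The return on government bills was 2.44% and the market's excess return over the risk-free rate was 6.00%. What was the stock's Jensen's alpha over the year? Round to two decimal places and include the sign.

+3.29%

Realised HPR = (P1 + D1 − P0) / P0 = (183.31 + 3.46 − 161.86) / 161.86 = 24.91 / 161.86 = 15.3898%
CAPM required = R_f + β·MRP = 2.44% + 1.61 × 6.00% = 12.1000%
α = realised − required = 15.3898% − 12.1000% = +3.29%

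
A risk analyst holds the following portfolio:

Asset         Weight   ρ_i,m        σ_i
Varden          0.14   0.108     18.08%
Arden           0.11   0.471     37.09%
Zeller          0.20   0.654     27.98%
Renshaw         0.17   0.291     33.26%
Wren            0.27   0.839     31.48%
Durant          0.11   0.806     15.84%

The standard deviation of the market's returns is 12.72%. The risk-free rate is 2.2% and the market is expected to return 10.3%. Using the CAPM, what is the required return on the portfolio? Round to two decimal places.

β_Varden = 0.108 × 18.08% / 12.72% = 0.1535
β_Arden = 0.471 × 37.09% / 12.72% = 1.3734
β_Zeller = 0.654 × 27.98% / 12.72% = 1.4386
β_Renshaw = 0.291 × 33.26% / 12.72% = 0.7609
β_Wren = 0.839 × 31.48% / 12.72% = 2.0764
β_Durant = 0.806 × 15.84% / 12.72% = 1.0037
β_P = Σ w_i β_i = 0.14×0.1535 + 0.11×1.3734 + 0.20×1.4386 + 0.17×0.7609 + 0.27×2.0764 + 0.11×1.0037 = 1.2607
MRP = 10.3% − 2.2% = 8.10%
E(R_P) = R_f + β_P × MRP = 2.2% + 1.2607 × 8.1% = 12.41%

12.41%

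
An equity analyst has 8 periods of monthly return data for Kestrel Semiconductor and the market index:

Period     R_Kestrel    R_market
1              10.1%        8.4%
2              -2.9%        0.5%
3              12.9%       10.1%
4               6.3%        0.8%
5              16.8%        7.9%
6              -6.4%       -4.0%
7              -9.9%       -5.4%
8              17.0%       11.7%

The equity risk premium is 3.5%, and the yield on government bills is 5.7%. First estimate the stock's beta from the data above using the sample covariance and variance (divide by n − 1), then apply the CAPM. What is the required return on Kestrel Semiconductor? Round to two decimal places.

Mean R_i = (10.1 − 2.9 + 12.9 + 6.3 + 16.8 − 6.4 − 9.9 + 17.0) / 8 = 5.4875%
Mean R_m = (8.4 + 0.5 + 10.1 + 0.8 + 7.9 − 4.0 − 5.4 + 11.7) / 8 = 3.7500%
Σ(R_i − R̄_i)(R_m − R̄_m) = 464.7750  ⇒  Cov = 464.7750 / 7 = 66.3964
Σ(R_m − R̄_m)² = 305.4200  ⇒  Var(R_m) = 305.4200 / 7 = 43.6314
β = Cov / Var(R_m) = 66.3964 / 43.6314 = 1.5218
E(R) = R_f + β × MRP = 5.7% + 1.5218 × 3.5% = 11.03%

11.03%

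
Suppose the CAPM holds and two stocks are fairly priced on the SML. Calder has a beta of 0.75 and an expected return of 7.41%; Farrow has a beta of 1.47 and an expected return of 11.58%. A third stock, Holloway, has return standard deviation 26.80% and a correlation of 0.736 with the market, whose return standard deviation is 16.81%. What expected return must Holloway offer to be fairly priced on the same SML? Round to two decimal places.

9.86%

MRP = (11.58% − 7.41%) / (1.47 − 0.75) = 5.7917%
R_f = 7.41% − 0.75 × 5.7917% = 3.0662%
β_Holloway = ρ·σ_i/σ_m = 0.736 × 26.80 / 16.81 = 1.1734
E(R_Holloway) = R_f + β × MRP = 3.0662% + 1.1734 × 5.7917% = 9.86%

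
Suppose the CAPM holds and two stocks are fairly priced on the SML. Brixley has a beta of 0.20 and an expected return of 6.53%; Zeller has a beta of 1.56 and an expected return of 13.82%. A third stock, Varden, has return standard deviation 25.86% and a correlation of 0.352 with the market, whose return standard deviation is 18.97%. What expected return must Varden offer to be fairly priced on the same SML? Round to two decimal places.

8.03%

MRP = (13.82% − 6.53%) / (1.56 − 0.20) = 5.3603%
R_f = 6.53% − 0.20 × 5.3603% = 5.4579%
β_Varden = ρ·σ_i/σ_m = 0.352 × 25.86 / 18.97 = 0.4798
E(R_Varden) = R_f + β × MRP = 5.4579% + 0.4798 × 5.3603% = 8.03%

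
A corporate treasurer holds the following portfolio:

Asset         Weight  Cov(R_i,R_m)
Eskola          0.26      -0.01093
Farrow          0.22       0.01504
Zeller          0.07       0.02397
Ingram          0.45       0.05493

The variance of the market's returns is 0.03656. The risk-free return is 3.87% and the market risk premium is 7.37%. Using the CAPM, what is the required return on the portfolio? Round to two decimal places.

β_Eskola = -0.01093 / 0.03656 = -0.2990
β_Farrow = 0.01504 / 0.03656 = 0.4114
β_Zeller = 0.02397 / 0.03656 = 0.6556
β_Ingram = 0.05493 / 0.03656 = 1.5025
β_P = Σ w_i β_i = 0.26×-0.2990 + 0.22×0.4114 + 0.07×0.6556 + 0.45×1.5025 = 0.7348
E(R_P) = R_f + β_P × MRP = 3.87% + 0.7348 × 7.37% = 9.29%

9.29%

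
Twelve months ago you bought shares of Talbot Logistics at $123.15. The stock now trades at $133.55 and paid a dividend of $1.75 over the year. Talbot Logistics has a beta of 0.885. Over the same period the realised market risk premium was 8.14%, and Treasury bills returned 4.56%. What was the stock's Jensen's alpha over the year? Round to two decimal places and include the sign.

Realised HPR = (P1 + D1 − P0) / P0 = (133.55 + 1.75 − 123.15) / 123.15 = 12.15 / 123.15 = 9.8660%
CAPM required = R_f + β·MRP = 4.56% + 0.885 × 8.14% = 11.76390%
α = realised − required = 9.8660% − 11.76390% = -1.90%

-1.90%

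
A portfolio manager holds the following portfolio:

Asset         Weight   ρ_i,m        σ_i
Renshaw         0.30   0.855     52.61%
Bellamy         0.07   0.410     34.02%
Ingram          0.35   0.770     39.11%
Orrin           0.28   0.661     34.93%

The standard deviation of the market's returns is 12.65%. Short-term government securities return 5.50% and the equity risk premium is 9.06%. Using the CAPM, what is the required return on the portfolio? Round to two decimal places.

28.04%

β_Renshaw = 0.855 × 52.61% / 12.65% = 3.5559
β_Bellamy = 0.410 × 34.02% / 12.65% = 1.1026
β_Ingram = 0.770 × 39.11% / 12.65% = 2.3806
β_Orrin = 0.661 × 34.93% / 12.65% = 1.8252
β_P = Σ w_i β_i = 0.30×3.5559 + 0.07×1.1026 + 0.35×2.3806 + 0.28×1.8252 = 2.4882
E(R_P) = R_f + β_P × MRP = 5.50% + 2.4882 × 9.06% = 28.04%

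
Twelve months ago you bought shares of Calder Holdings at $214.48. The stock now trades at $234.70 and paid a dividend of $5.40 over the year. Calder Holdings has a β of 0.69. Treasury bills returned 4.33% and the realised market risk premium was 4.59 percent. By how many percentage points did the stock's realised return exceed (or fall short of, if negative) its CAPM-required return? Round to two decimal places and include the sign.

+4.45%

Realised HPR = (P1 + D1 − P0) / P0 = (234.70 + 5.40 − 214.48) / 214.48 = 25.62 / 214.48 = 11.9452%
CAPM required = R_f + β·MRP = 4.33% + 0.69 × 4.59% = 7.4971%
α = realised − required = 11.9452% − 7.4971% = +4.45%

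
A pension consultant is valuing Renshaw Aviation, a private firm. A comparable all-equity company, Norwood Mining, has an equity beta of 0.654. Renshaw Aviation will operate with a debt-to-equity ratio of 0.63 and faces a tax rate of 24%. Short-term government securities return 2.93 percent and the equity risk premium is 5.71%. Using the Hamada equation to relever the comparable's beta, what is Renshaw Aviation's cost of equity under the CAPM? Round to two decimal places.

8.45%

β_L = β_U × [1 + (1 − t)(D/E)] = 0.654 × [1 + (1 − 0.24) × 0.63]
    = 0.654 × [1 + 0.76 × 0.63] = 0.654 × 1.4788 = 0.9671
E(R) = R_f + β_L × MRP = 2.93% + 0.9671 × 5.71% = 8.45%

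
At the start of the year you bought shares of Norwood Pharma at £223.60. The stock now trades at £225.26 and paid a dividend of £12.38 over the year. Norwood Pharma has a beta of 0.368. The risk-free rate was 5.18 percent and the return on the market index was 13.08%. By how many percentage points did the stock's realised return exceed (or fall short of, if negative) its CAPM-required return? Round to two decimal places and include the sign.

-1.81%

Realised HPR = (P1 + D1 − P0) / P0 = (225.26 + 12.38 − 223.60) / 223.60 = 14.04 / 223.60 = 6.2791%
MRP = 13.08% − 5.18% = 7.90%
CAPM required = R_f + β·MRP = 5.18% + 0.368 × 7.90% = 8.08720%
α = realised − required = 6.2791% − 8.08720% = -1.81%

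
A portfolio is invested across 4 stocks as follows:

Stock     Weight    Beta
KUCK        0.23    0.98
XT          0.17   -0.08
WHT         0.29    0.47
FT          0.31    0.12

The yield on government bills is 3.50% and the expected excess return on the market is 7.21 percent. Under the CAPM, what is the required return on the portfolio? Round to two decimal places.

β_P = Σ w_i β_i = 0.23×0.98 + 0.17×-0.08 + 0.29×0.47 + 0.31×0.12 = 0.3853
E(R_P) = R_f + β_P × MRP = 3.50% + 0.3853 × 7.21% = 6.28%

6.28%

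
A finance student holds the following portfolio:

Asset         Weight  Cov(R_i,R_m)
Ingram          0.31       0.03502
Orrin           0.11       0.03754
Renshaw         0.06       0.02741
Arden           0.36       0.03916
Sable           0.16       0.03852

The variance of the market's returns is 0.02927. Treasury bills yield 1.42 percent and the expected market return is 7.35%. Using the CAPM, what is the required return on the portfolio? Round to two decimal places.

β_Ingram = 0.03502 / 0.02927 = 1.1964
β_Orrin = 0.03754 / 0.02927 = 1.2825
β_Renshaw = 0.02741 / 0.02927 = 0.9365
β_Arden = 0.03916 / 0.02927 = 1.3379
β_Sable = 0.03852 / 0.02927 = 1.3160
β_P = Σ w_i β_i = 0.31×1.1964 + 0.11×1.2825 + 0.06×0.9365 + 0.36×1.3379 + 0.16×1.3160 = 1.2604
MRP = 7.35% − 1.42% = 5.93%
E(R_P) = R_f + β_P × MRP = 1.42% + 1.2604 × 5.93% = 8.89%

8.89%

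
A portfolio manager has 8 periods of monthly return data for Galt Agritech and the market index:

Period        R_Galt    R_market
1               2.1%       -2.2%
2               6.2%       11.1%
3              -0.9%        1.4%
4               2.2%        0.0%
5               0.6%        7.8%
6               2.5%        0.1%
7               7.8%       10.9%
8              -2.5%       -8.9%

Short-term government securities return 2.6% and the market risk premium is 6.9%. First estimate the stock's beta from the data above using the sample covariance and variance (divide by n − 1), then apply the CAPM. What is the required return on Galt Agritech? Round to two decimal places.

Mean R_i = (2.1 + 6.2 − 0.9 + 2.2 + 0.6 + 2.5 + 7.8 − 2.5) / 8 = 2.2500%
Mean R_m = (-2.2 + 11.1 + 1.4 + 0.0 + 7.8 + 0.1 + 10.9 − 8.9) / 8 = 2.5250%
Σ(R_i − R̄_i)(R_m − R̄_m) = 129.6900  ⇒  Cov = 129.6900 / 7 = 18.5271
Σ(R_m − R̄_m)² = 337.8750  ⇒  Var(R_m) = 337.8750 / 7 = 48.2679
β = Cov / Var(R_m) = 18.5271 / 48.2679 = 0.3838
E(R) = R_f + β × MRP = 2.6% + 0.3838 × 6.9% = 5.25%

5.25%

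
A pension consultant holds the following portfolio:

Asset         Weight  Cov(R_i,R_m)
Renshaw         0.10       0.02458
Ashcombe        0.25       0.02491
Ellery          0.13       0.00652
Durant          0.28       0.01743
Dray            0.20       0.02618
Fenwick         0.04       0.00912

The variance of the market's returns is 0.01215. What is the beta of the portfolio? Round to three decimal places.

1.647

β_Renshaw = 0.02458 / 0.01215 = 2.0230
β_Ashcombe = 0.02491 / 0.01215 = 2.0502
β_Ellery = 0.00652 / 0.01215 = 0.5366
β_Durant = 0.01743 / 0.01215 = 1.4346
β_Dray = 0.02618 / 0.01215 = 2.1547
β_Fenwick = 0.00912 / 0.01215 = 0.7506
β_P = Σ w_i β_i = 0.10×2.0230 + 0.25×2.0502 + 0.13×0.5366 + 0.28×1.4346 + 0.20×2.1547 + 0.04×0.7506 = 1.6473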